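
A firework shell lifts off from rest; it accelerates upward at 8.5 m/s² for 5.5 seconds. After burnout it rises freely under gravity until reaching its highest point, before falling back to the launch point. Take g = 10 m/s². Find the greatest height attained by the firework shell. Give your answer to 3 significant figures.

238 m

Phase 1 (powered ascent): v₀ = 0 m/s, a = 8.5 m/s².
v = v₀ + at = 0 + (8.5)(5.5) = 46.8 m/s
Δx = v₀t + ½at² = 0·5.5 + 0.5·8.5·5.5² = 129 m

Phase 2 (coasting upward): v₀ = 46.8 m/s, a = -10 m/s².
v = v₀ + at → t = (0 − 46.8) / -10 = 4.67 s
v² = v₀² + 2aΔx → Δx = (0² − 46.8²)/(2·-10) = 109 m
Maximum height = 129 + 109 = 238 m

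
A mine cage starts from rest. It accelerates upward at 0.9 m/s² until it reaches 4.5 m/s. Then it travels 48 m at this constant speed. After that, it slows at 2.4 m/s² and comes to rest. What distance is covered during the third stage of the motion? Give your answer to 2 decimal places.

Phase 1 (accelerating): v₀ = 0 m/s, a = 0.9 m/s².
v = v₀ + at → t = (4.5 − 0) / 0.9 = 5.00 s
v² = v₀² + 2aΔx → Δx = (4.5² − 0²)/(2·0.9) = 11.2 m

Phase 2 (constant speed): v₀ = 4.50 m/s, a = 0 m/s².
Constant speed: t = d/v = 48/4.50 = 10.7 s

Phase 3 (decelerating): v₀ = 4.50 m/s, a = -2.4 m/s².
v = v₀ + at → t = (0 − 4.50) / -2.4 = 1.88 s
v² = v₀² + 2aΔx → Δx = (0² − 4.50²)/(2·-2.4) = 4.22 m
Distance in phase 3 = 4.22 m

4.22 m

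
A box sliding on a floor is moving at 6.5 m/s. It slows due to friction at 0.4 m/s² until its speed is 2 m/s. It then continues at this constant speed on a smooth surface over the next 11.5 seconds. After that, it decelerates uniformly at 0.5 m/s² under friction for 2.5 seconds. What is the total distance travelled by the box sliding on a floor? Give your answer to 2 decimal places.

Phase 1 (decelerating): v₀ = 6.50 m/s, a = -0.4 m/s².
v = v₀ + at → t = (2 − 6.50) / -0.4 = 11.2 s
v² = v₀² + 2aΔx → Δx = (2² − 6.50²)/(2·-0.4) = 47.8 m

Phase 2 (constant speed): v₀ = 2.00 m/s, a = 0 m/s².
v = v₀ + at = 2.00 + (0)(11.5) = 2.00 m/s
Δx = v₀t + ½at² = 2.00·11.5 + 0.5·0·11.5² = 23.0 m

Phase 3 (decelerating): v₀ = 2.00 m/s, a = -0.5 m/s².
v = v₀ + at = 2.00 + (-0.5)(2.5) = 0.750 m/s
Δx = v₀t + ½at² = 2.00·2.5 + 0.5·-0.5·2.5² = 3.44 m
Total distance = 47.8 + 23.0 + 3.44 = 74.2 m

74.25 m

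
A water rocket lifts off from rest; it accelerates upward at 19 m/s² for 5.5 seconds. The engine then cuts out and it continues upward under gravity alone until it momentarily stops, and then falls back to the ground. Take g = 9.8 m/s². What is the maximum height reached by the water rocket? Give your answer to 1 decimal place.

Phase 1 (powered ascent): v₀ = 0 m/s, a = 19 m/s².
v = v₀ + at = 0 + (19)(5.5) = 104 m/s
Δx = v₀t + ½at² = 0·5.5 + 0.5·19·5.5² = 287 m

Phase 2 (coasting upward): v₀ = 104 m/s, a = -9.8 m/s².
v = v₀ + at → t = (0 − 104) / -9.8 = 10.7 s
v² = v₀² + 2aΔx → Δx = (0² − 104²)/(2·-9.8) = 557 m
Maximum height = 287 + 557 = 845 m

844.5 m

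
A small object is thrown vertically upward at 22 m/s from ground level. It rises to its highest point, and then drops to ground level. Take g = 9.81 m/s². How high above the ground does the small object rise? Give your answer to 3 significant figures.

Phase 1 (rising): v₀ = 22.0 m/s, a = -9.81 m/s².
v = v₀ + at → t = (0 − 22.0) / -9.81 = 2.24 s
v² = v₀² + 2aΔx → Δx = (0² − 22.0²)/(2·-9.81) = 24.7 m
Maximum height = 24.7 m

24.7 m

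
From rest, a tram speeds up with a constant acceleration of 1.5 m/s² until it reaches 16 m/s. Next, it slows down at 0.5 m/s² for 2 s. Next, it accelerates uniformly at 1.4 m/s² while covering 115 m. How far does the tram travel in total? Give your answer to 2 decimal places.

Phase 1 (accelerating): v₀ = 0 m/s, a = 1.5 m/s².
v = v₀ + at → t = (16 − 0) / 1.5 = 10.7 s
v² = v₀² + 2aΔx → Δx = (16² − 0²)/(2·1.5) = 85.3 m

Phase 2 (decelerating): v₀ = 16.0 m/s, a = -0.5 m/s².
v = v₀ + at = 16.0 + (-0.5)(2) = 15.0 m/s
Δx = v₀t + ½at² = 16.0·2 + 0.5·-0.5·2² = 31.0 m

Phase 3 (accelerating): v₀ = 15.0 m/s, a = 1.4 m/s².
v² = v₀² + 2aΔx = 15.0² + 2·1.4·115 = 547 → v = 23.4 m/s
t = (v − v₀)/a = (23.4 − 15.0)/1.4 = 5.99 s
Total distance = 85.3 + 31.0 + 115 = 231 m

231.33 m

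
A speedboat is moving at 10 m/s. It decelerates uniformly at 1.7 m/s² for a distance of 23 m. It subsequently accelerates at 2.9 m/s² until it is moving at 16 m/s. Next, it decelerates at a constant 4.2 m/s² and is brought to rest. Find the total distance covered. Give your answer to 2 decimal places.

93.86 m

Phase 1 (decelerating): v₀ = 10.0 m/s, a = -1.7 m/s².
v² = v₀² + 2aΔx = 10.0² + 2·-1.7·23 = 21.8 → v = 4.67 m/s
t = (v − v₀)/a = (4.67 − 10.0)/-1.7 = 3.14 s

Phase 2 (accelerating): v₀ = 4.67 m/s, a = 2.9 m/s².
v = v₀ + at → t = (16 − 4.67) / 2.9 = 3.91 s
v² = v₀² + 2aΔx → Δx = (16² − 4.67²)/(2·2.9) = 40.4 m

Phase 3 (decelerating): v₀ = 16.0 m/s, a = -4.2 m/s².
v = v₀ + at → t = (0 − 16.0) / -4.2 = 3.81 s
v² = v₀² + 2aΔx → Δx = (0² − 16.0²)/(2·-4.2) = 30.5 m
Total distance = 23.0 + 40.4 + 30.5 = 93.9 m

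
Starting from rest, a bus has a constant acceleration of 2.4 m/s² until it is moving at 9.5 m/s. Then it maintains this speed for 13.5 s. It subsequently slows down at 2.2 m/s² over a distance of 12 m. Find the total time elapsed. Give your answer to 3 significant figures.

19.0 s

Phase 1 (accelerating): v₀ = 0 m/s, a = 2.4 m/s².
v = v₀ + at → t = (9.5 − 0) / 2.4 = 3.96 s
v² = v₀² + 2aΔx → Δx = (9.5² − 0²)/(2·2.4) = 18.8 m

Phase 2 (constant speed): v₀ = 9.50 m/s, a = 0 m/s².
v = v₀ + at = 9.50 + (0)(13.5) = 9.50 m/s
Δx = v₀t + ½at² = 9.50·13.5 + 0.5·0·13.5² = 128 m

Phase 3 (decelerating): v₀ = 9.50 m/s, a = -2.2 m/s².
v² = v₀² + 2aΔx = 9.50² + 2·-2.2·12 = 37.4 → v = 6.12 m/s
t = (v − v₀)/a = (6.12 − 9.50)/-2.2 = 1.54 s
Total time = 3.96 + 13.5 + 1.54 = 19.0 s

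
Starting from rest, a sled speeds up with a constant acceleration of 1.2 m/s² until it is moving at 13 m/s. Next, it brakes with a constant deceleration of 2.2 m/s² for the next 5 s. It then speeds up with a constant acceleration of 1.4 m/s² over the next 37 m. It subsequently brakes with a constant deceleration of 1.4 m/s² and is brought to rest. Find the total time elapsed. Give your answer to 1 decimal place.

Phase 1 (accelerating): v₀ = 0 m/s, a = 1.2 m/s².
v = v₀ + at → t = (13 − 0) / 1.2 = 10.8 s
v² = v₀² + 2aΔx → Δx = (13² − 0²)/(2·1.2) = 70.4 m

Phase 2 (decelerating): v₀ = 13.0 m/s, a = -2.2 m/s².
v = v₀ + at = 13.0 + (-2.2)(5) = 2.00 m/s
Δx = v₀t + ½at² = 13.0·5 + 0.5·-2.2·5² = 37.5 m

Phase 3 (accelerating): v₀ = 2.00 m/s, a = 1.4 m/s².
v² = v₀² + 2aΔx = 2.00² + 2·1.4·37 = 108 → v = 10.4 m/s
t = (v − v₀)/a = (10.4 − 2.00)/1.4 = 5.98 s

Phase 4 (decelerating): v₀ = 10.4 m/s, a = -1.4 m/s².
v = v₀ + at → t = (0 − 10.4) / -1.4 = 7.41 s
v² = v₀² + 2aΔx → Δx = (0² − 10.4²)/(2·-1.4) = 38.4 m
Total time = 10.8 + 5.00 + 5.98 + 7.41 = 29.2 s

29.2 s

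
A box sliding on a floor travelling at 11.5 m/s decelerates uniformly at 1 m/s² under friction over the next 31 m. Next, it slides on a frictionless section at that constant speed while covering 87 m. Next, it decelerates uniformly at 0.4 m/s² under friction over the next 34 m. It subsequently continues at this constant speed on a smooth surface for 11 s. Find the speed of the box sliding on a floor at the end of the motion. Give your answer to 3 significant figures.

6.56 m/s

Phase 1 (decelerating): v₀ = 11.5 m/s, a = -1 m/s².
v² = v₀² + 2aΔx = 11.5² + 2·-1·31 = 70.2 → v = 8.38 m/s
t = (v − v₀)/a = (8.38 − 11.5)/-1 = 3.12 s

Phase 2 (constant speed): v₀ = 8.38 m/s, a = 0 m/s².
Constant speed: t = d/v = 87/8.38 = 10.4 s

Phase 3 (decelerating): v₀ = 8.38 m/s, a = -0.4 m/s².
v² = v₀² + 2aΔx = 8.38² + 2·-0.4·34 = 43.1 → v = 6.56 m/s
t = (v − v₀)/a = (6.56 − 8.38)/-0.4 = 4.55 s

Phase 4 (constant speed): v₀ = 6.56 m/s, a = 0 m/s².
v = v₀ + at = 6.56 + (0)(11) = 6.56 m/s
Δx = v₀t + ½at² = 6.56·11 + 0.5·0·11² = 72.2 m
Final speed = 6.56 m/s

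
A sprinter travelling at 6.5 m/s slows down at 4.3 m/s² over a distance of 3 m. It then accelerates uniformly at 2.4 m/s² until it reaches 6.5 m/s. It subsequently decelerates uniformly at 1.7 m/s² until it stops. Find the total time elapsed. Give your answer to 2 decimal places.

5.41 s

Phase 1 (decelerating): v₀ = 6.50 m/s, a = -4.3 m/s².
v² = v₀² + 2aΔx = 6.50² + 2·-4.3·3 = 16.5 → v = 4.06 m/s
t = (v − v₀)/a = (4.06 − 6.50)/-4.3 = 0.568 s

Phase 2 (accelerating): v₀ = 4.06 m/s, a = 2.4 m/s².
v = v₀ + at → t = (6.5 − 4.06) / 2.4 = 1.02 s
v² = v₀² + 2aΔx → Δx = (6.5² − 4.06²)/(2·2.4) = 5.38 m

Phase 3 (decelerating): v₀ = 6.50 m/s, a = -1.7 m/s².
v = v₀ + at → t = (0 − 6.50) / -1.7 = 3.82 s
v² = v₀² + 2aΔx → Δx = (0² − 6.50²)/(2·-1.7) = 12.4 m
Total time = 0.568 + 1.02 + 3.82 = 5.41 s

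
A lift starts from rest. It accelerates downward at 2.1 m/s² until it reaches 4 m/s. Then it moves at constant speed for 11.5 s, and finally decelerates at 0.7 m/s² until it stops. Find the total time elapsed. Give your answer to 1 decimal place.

19.1 s

Phase 1 (accelerating): v₀ = 0 m/s, a = 2.1 m/s².
v = v₀ + at → t = (4 − 0) / 2.1 = 1.90 s
v² = v₀² + 2aΔx → Δx = (4² − 0²)/(2·2.1) = 3.81 m

Phase 2 (constant speed): v₀ = 4.00 m/s, a = 0 m/s².
v = v₀ + at = 4.00 + (0)(11.5) = 4.00 m/s
Δx = v₀t + ½at² = 4.00·11.5 + 0.5·0·11.5² = 46.0 m

Phase 3 (decelerating): v₀ = 4.00 m/s, a = -0.7 m/s².
v = v₀ + at → t = (0 − 4.00) / -0.7 = 5.71 s
v² = v₀² + 2aΔx → Δx = (0² − 4.00²)/(2·-0.7) = 11.4 m
Total time = 1.90 + 11.5 + 5.71 = 19.1 s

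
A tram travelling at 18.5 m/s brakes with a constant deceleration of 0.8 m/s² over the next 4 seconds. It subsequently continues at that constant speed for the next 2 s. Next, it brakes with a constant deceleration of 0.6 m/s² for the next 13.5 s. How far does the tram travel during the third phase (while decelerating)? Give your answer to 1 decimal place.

151.9 m

Phase 1 (decelerating): v₀ = 18.5 m/s, a = -0.8 m/s².
v = v₀ + at = 18.5 + (-0.8)(4) = 15.3 m/s
Δx = v₀t + ½at² = 18.5·4 + 0.5·-0.8·4² = 67.6 m

Phase 2 (constant speed): v₀ = 15.3 m/s, a = 0 m/s².
v = v₀ + at = 15.3 + (0)(2) = 15.3 m/s
Δx = v₀t + ½at² = 15.3·2 + 0.5·0·2² = 30.6 m

Phase 3 (decelerating): v₀ = 15.3 m/s, a = -0.6 m/s².
v = v₀ + at = 15.3 + (-0.6)(13.5) = 7.20 m/s
Δx = v₀t + ½at² = 15.3·13.5 + 0.5·-0.6·13.5² = 152 m
Distance in phase 3 = 152 m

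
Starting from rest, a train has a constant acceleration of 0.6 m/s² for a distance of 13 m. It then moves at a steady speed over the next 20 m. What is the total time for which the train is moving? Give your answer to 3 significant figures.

Phase 1 (accelerating): v₀ = 0 m/s, a = 0.6 m/s².
v² = v₀² + 2aΔx = 0² + 2·0.6·13 = 15.6 → v = 3.95 m/s
t = (v − v₀)/a = (3.95 − 0)/0.6 = 6.58 s

Phase 2 (constant speed): v₀ = 3.95 m/s, a = 0 m/s².
Constant speed: t = d/v = 20/3.95 = 5.06 s
Total time = 6.58 + 5.06 = 11.6 s

11.6 s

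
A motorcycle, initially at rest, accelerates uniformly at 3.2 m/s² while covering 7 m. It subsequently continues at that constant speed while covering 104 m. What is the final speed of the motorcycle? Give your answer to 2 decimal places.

6.69 m/s

Phase 1 (accelerating): v₀ = 0 m/s, a = 3.2 m/s².
v² = v₀² + 2aΔx = 0² + 2·3.2·7 = 44.8 → v = 6.69 m/s
t = (v − v₀)/a = (6.69 − 0)/3.2 = 2.09 s

Phase 2 (constant speed): v₀ = 6.69 m/s, a = 0 m/s².
Constant speed: t = d/v = 104/6.69 = 15.5 s
Final speed = 6.69 m/s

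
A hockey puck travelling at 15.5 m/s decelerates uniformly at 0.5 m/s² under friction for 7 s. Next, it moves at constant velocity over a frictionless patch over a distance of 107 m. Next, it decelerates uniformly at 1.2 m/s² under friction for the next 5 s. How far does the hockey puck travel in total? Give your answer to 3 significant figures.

Phase 1 (decelerating): v₀ = 15.5 m/s, a = -0.5 m/s².
v = v₀ + at = 15.5 + (-0.5)(7) = 12.0 m/s
Δx = v₀t + ½at² = 15.5·7 + 0.5·-0.5·7² = 96.2 m

Phase 2 (constant speed): v₀ = 12.0 m/s, a = 0 m/s².
Constant speed: t = d/v = 107/12.0 = 8.92 s

Phase 3 (decelerating): v₀ = 12.0 m/s, a = -1.2 m/s².
v = v₀ + at = 12.0 + (-1.2)(5) = 6.00 m/s
Δx = v₀t + ½at² = 12.0·5 + 0.5·-1.2·5² = 45.0 m
Total distance = 96.2 + 107 + 45.0 = 248 m

248 m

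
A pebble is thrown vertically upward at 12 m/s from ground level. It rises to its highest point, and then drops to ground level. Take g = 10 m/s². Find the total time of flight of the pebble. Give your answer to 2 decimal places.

Phase 1 (rising): v₀ = 12.0 m/s, a = -10 m/s².
v = v₀ + at → t = (0 − 12.0) / -10 = 1.20 s
v² = v₀² + 2aΔx → Δx = (0² − 12.0²)/(2·-10) = 7.20 m

Phase 2 (falling): v₀ = 0 m/s, a = -10 m/s².
Falls 7.20 m from rest: t = √(2·7.20/10) = 1.20 s; v = g·t = 12.0 m/s.
Total time = 1.20 + 1.20 = 2.40 s

2.40 s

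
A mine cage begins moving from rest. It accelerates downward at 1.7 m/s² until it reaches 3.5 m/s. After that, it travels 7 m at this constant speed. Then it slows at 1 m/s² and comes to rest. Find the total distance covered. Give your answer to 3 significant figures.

Phase 1 (accelerating): v₀ = 0 m/s, a = 1.7 m/s².
v = v₀ + at → t = (3.5 − 0) / 1.7 = 2.06 s
v² = v₀² + 2aΔx → Δx = (3.5² − 0²)/(2·1.7) = 3.60 m

Phase 2 (constant speed): v₀ = 3.50 m/s, a = 0 m/s².
Constant speed: t = d/v = 7/3.50 = 2.00 s

Phase 3 (decelerating): v₀ = 3.50 m/s, a = -1 m/s².
v = v₀ + at → t = (0 − 3.50) / -1 = 3.50 s
v² = v₀² + 2aΔx → Δx = (0² − 3.50²)/(2·-1) = 6.12 m
Total distance = 3.60 + 7.00 + 6.12 = 16.7 m

16.7 m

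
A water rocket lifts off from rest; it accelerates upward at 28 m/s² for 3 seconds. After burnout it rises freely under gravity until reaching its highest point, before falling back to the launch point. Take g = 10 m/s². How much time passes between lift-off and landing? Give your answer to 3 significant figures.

21.2 s

Phase 1 (powered ascent): v₀ = 0 m/s, a = 28 m/s².
v = v₀ + at = 0 + (28)(3) = 84.0 m/s
Δx = v₀t + ½at² = 0·3 + 0.5·28·3² = 126 m

Phase 2 (coasting upward): v₀ = 84.0 m/s, a = -10 m/s².
v = v₀ + at → t = (0 − 84.0) / -10 = 8.40 s
v² = v₀² + 2aΔx → Δx = (0² − 84.0²)/(2·-10) = 353 m

Phase 3 (free fall): v₀ = 0 m/s, a = -10 m/s².
Falls 479 m from rest: t = √(2·479/10) = 9.79 s; v = g·t = 97.9 m/s.
Total time = 3.00 + 8.40 + 9.79 = 21.2 s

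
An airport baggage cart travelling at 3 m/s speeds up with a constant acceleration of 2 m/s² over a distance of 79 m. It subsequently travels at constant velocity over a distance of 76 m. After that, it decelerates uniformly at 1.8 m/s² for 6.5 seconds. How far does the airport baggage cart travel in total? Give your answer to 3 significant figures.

Phase 1 (accelerating): v₀ = 3.00 m/s, a = 2 m/s².
v² = v₀² + 2aΔx = 3.00² + 2·2·79 = 325 → v = 18.0 m/s
t = (v − v₀)/a = (18.0 − 3.00)/2 = 7.51 s

Phase 2 (constant speed): v₀ = 18.0 m/s, a = 0 m/s².
Constant speed: t = d/v = 76/18.0 = 4.22 s

Phase 3 (decelerating): v₀ = 18.0 m/s, a = -1.8 m/s².
v = v₀ + at = 18.0 + (-1.8)(6.5) = 6.33 m/s
Δx = v₀t + ½at² = 18.0·6.5 + 0.5·-1.8·6.5² = 79.2 m
Total distance = 79.0 + 76.0 + 79.2 = 234 m

234 m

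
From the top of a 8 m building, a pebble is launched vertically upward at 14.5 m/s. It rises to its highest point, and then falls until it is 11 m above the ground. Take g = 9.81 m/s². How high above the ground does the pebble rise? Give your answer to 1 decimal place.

18.7 m

Phase 1 (rising): v₀ = 14.5 m/s, a = -9.81 m/s².
v = v₀ + at → t = (0 − 14.5) / -9.81 = 1.48 s
v² = v₀² + 2aΔx → Δx = (0² − 14.5²)/(2·-9.81) = 10.7 m
Maximum height = 8 + 10.7 = 18.7 m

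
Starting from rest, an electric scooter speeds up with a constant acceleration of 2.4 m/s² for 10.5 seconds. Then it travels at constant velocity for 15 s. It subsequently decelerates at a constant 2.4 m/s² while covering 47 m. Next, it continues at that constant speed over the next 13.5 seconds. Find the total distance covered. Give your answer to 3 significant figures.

830 m

Phase 1 (accelerating): v₀ = 0 m/s, a = 2.4 m/s².
v = v₀ + at = 0 + (2.4)(10.5) = 25.2 m/s
Δx = v₀t + ½at² = 0·10.5 + 0.5·2.4·10.5² = 132 m

Phase 2 (constant speed): v₀ = 25.2 m/s, a = 0 m/s².
v = v₀ + at = 25.2 + (0)(15) = 25.2 m/s
Δx = v₀t + ½at² = 25.2·15 + 0.5·0·15² = 378 m

Phase 3 (decelerating): v₀ = 25.2 m/s, a = -2.4 m/s².
v² = v₀² + 2aΔx = 25.2² + 2·-2.4·47 = 409 → v = 20.2 m/s
t = (v − v₀)/a = (20.2 − 25.2)/-2.4 = 2.07 s

Phase 4 (constant speed): v₀ = 20.2 m/s, a = 0 m/s².
v = v₀ + at = 20.2 + (0)(13.5) = 20.2 m/s
Δx = v₀t + ½at² = 20.2·13.5 + 0.5·0·13.5² = 273 m
Total distance = 132 + 378 + 47.0 + 273 = 830 m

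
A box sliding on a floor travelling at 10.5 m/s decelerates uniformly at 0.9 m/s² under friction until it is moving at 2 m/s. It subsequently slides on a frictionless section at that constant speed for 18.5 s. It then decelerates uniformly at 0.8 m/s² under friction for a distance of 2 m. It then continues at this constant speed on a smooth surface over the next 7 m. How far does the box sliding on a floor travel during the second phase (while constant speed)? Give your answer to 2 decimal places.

37.00 m

Phase 1 (decelerating): v₀ = 10.5 m/s, a = -0.9 m/s².
v = v₀ + at → t = (2 − 10.5) / -0.9 = 9.44 s
v² = v₀² + 2aΔx → Δx = (2² − 10.5²)/(2·-0.9) = 59.0 m

Phase 2 (constant speed): v₀ = 2.00 m/s, a = 0 m/s².
v = v₀ + at = 2.00 + (0)(18.5) = 2.00 m/s
Δx = v₀t + ½at² = 2.00·18.5 + 0.5·0·18.5² = 37.0 m
Distance in phase 2 = 37.0 m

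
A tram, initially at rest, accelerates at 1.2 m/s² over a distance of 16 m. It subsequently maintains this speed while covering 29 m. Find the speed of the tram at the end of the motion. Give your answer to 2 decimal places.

Phase 1 (accelerating): v₀ = 0 m/s, a = 1.2 m/s².
v² = v₀² + 2aΔx = 0² + 2·1.2·16 = 38.4 → v = 6.20 m/s
t = (v − v₀)/a = (6.20 − 0)/1.2 = 5.16 s

Phase 2 (constant speed): v₀ = 6.20 m/s, a = 0 m/s².
Constant speed: t = d/v = 29/6.20 = 4.68 s
Final speed = 6.20 m/s

6.20 m/s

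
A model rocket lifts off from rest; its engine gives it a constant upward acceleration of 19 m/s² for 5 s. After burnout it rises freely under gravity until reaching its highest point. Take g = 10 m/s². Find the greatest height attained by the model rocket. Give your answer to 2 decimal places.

Phase 1 (powered ascent): v₀ = 0 m/s, a = 19 m/s².
v = v₀ + at = 0 + (19)(5) = 95.0 m/s
Δx = v₀t + ½at² = 0·5 + 0.5·19·5² = 238 m

Phase 2 (coasting upward): v₀ = 95.0 m/s, a = -10 m/s².
v = v₀ + at → t = (0 − 95.0) / -10 = 9.50 s
v² = v₀² + 2aΔx → Δx = (0² − 95.0²)/(2·-10) = 451 m
Maximum height = 238 + 451 = 689 m

688.75 m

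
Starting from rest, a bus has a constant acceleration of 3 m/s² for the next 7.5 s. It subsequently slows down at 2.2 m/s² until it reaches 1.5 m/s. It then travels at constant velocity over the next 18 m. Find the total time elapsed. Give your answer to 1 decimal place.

29.0 s

Phase 1 (accelerating): v₀ = 0 m/s, a = 3 m/s².
v = v₀ + at = 0 + (3)(7.5) = 22.5 m/s
Δx = v₀t + ½at² = 0·7.5 + 0.5·3·7.5² = 84.4 m

Phase 2 (decelerating): v₀ = 22.5 m/s, a = -2.2 m/s².
v = v₀ + at → t = (1.5 − 22.5) / -2.2 = 9.55 s
v² = v₀² + 2aΔx → Δx = (1.5² − 22.5²)/(2·-2.2) = 115 m

Phase 3 (constant speed): v₀ = 1.50 m/s, a = 0 m/s².
Constant speed: t = d/v = 18/1.50 = 12.0 s
Total time = 7.50 + 9.55 + 12.0 = 29.0 s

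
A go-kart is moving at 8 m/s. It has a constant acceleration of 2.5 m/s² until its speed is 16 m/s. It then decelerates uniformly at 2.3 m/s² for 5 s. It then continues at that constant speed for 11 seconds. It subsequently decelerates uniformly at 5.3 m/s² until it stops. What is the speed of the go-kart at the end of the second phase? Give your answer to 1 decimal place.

Phase 1 (accelerating): v₀ = 8.00 m/s, a = 2.5 m/s².
v = v₀ + at → t = (16 − 8.00) / 2.5 = 3.20 s
v² = v₀² + 2aΔx → Δx = (16² − 8.00²)/(2·2.5) = 38.4 m

Phase 2 (decelerating): v₀ = 16.0 m/s, a = -2.3 m/s².
v = v₀ + at = 16.0 + (-2.3)(5) = 4.50 m/s
Δx = v₀t + ½at² = 16.0·5 + 0.5·-2.3·5² = 51.2 m
Speed at end of phase 2 = 4.50 m/s

4.5 m/s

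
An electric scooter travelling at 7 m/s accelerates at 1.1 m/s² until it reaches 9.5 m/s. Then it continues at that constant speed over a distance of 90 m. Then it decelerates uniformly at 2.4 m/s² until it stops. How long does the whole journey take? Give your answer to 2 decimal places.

Phase 1 (accelerating): v₀ = 7.00 m/s, a = 1.1 m/s².
v = v₀ + at → t = (9.5 − 7.00) / 1.1 = 2.27 s
v² = v₀² + 2aΔx → Δx = (9.5² − 7.00²)/(2·1.1) = 18.8 m

Phase 2 (constant speed): v₀ = 9.50 m/s, a = 0 m/s².
Constant speed: t = d/v = 90/9.50 = 9.47 s

Phase 3 (decelerating): v₀ = 9.50 m/s, a = -2.4 m/s².
v = v₀ + at → t = (0 − 9.50) / -2.4 = 3.96 s
v² = v₀² + 2aΔx → Δx = (0² − 9.50²)/(2·-2.4) = 18.8 m
Total time = 2.27 + 9.47 + 3.96 = 15.7 s

15.70 s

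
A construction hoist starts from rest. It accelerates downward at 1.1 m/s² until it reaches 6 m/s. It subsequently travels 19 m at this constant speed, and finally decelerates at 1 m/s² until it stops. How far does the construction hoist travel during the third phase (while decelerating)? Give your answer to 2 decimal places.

Phase 1 (accelerating): v₀ = 0 m/s, a = 1.1 m/s².
v = v₀ + at → t = (6 − 0) / 1.1 = 5.45 s
v² = v₀² + 2aΔx → Δx = (6² − 0²)/(2·1.1) = 16.4 m

Phase 2 (constant speed): v₀ = 6.00 m/s, a = 0 m/s².
Constant speed: t = d/v = 19/6.00 = 3.17 s

Phase 3 (decelerating): v₀ = 6.00 m/s, a = -1 m/s².
v = v₀ + at → t = (0 − 6.00) / -1 = 6.00 s
v² = v₀² + 2aΔx → Δx = (0² − 6.00²)/(2·-1) = 18.0 m
Distance in phase 3 = 18.0 m

18.00 m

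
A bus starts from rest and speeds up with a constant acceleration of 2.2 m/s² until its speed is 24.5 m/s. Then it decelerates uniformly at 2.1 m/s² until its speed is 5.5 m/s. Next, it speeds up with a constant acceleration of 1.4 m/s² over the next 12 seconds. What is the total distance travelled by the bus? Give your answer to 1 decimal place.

438.9 m

Phase 1 (accelerating): v₀ = 0 m/s, a = 2.2 m/s².
v = v₀ + at → t = (24.5 − 0) / 2.2 = 11.1 s
v² = v₀² + 2aΔx → Δx = (24.5² − 0²)/(2·2.2) = 136 m

Phase 2 (decelerating): v₀ = 24.5 m/s, a = -2.1 m/s².
v = v₀ + at → t = (5.5 − 24.5) / -2.1 = 9.05 s
v² = v₀² + 2aΔx → Δx = (5.5² − 24.5²)/(2·-2.1) = 136 m

Phase 3 (accelerating): v₀ = 5.50 m/s, a = 1.4 m/s².
v = v₀ + at = 5.50 + (1.4)(12) = 22.3 m/s
Δx = v₀t + ½at² = 5.50·12 + 0.5·1.4·12² = 167 m
Total distance = 136 + 136 + 167 = 439 m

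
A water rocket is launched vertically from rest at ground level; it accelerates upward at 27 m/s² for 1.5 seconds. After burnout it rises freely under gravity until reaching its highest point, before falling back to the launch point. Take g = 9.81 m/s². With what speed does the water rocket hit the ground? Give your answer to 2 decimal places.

47.29 m/s

Phase 1 (powered ascent): v₀ = 0 m/s, a = 27 m/s².
v = v₀ + at = 0 + (27)(1.5) = 40.5 m/s
Δx = v₀t + ½at² = 0·1.5 + 0.5·27·1.5² = 30.4 m

Phase 2 (coasting upward): v₀ = 40.5 m/s, a = -9.81 m/s².
v = v₀ + at → t = (0 − 40.5) / -9.81 = 4.13 s
v² = v₀² + 2aΔx → Δx = (0² − 40.5²)/(2·-9.81) = 83.6 m

Phase 3 (free fall): v₀ = 0 m/s, a = -9.81 m/s².
Falls 114 m from rest: t = √(2·114/9.81) = 4.82 s; v = g·t = 47.3 m/s.
Impact speed = 47.3 m/s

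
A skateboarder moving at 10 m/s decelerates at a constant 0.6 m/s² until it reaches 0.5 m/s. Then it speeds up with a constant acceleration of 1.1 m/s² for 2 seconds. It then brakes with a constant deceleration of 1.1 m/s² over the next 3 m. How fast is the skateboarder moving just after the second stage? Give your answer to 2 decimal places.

Phase 1 (decelerating): v₀ = 10.0 m/s, a = -0.6 m/s².
v = v₀ + at → t = (0.5 − 10.0) / -0.6 = 15.8 s
v² = v₀² + 2aΔx → Δx = (0.5² − 10.0²)/(2·-0.6) = 83.1 m

Phase 2 (accelerating): v₀ = 0.500 m/s, a = 1.1 m/s².
v = v₀ + at = 0.500 + (1.1)(2) = 2.70 m/s
Δx = v₀t + ½at² = 0.500·2 + 0.5·1.1·2² = 3.20 m
Speed at end of phase 2 = 2.70 m/s

2.70 m/s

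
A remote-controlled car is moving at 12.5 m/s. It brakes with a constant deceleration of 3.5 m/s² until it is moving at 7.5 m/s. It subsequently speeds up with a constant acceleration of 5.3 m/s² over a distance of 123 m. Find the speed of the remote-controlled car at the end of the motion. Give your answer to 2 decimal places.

Phase 1 (decelerating): v₀ = 12.5 m/s, a = -3.5 m/s².
v = v₀ + at → t = (7.5 − 12.5) / -3.5 = 1.43 s
v² = v₀² + 2aΔx → Δx = (7.5² − 12.5²)/(2·-3.5) = 14.3 m

Phase 2 (accelerating): v₀ = 7.50 m/s, a = 5.3 m/s².
v² = v₀² + 2aΔx = 7.50² + 2·5.3·123 = 1360 → v = 36.9 m/s
t = (v − v₀)/a = (36.9 − 7.50)/5.3 = 5.54 s
Final speed = 36.9 m/s

36.88 m/s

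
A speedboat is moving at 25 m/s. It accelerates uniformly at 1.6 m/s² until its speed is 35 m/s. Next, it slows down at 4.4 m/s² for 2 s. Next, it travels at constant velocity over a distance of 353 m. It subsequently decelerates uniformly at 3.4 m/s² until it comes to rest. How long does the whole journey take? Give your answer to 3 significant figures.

29.4 s

Phase 1 (accelerating): v₀ = 25.0 m/s, a = 1.6 m/s².
v = v₀ + at → t = (35 − 25.0) / 1.6 = 6.25 s
v² = v₀² + 2aΔx → Δx = (35² − 25.0²)/(2·1.6) = 188 m

Phase 2 (decelerating): v₀ = 35.0 m/s, a = -4.4 m/s².
v = v₀ + at = 35.0 + (-4.4)(2) = 26.2 m/s
Δx = v₀t + ½at² = 35.0·2 + 0.5·-4.4·2² = 61.2 m

Phase 3 (constant speed): v₀ = 26.2 m/s, a = 0 m/s².
Constant speed: t = d/v = 353/26.2 = 13.5 s

Phase 4 (decelerating): v₀ = 26.2 m/s, a = -3.4 m/s².
v = v₀ + at → t = (0 − 26.2) / -3.4 = 7.71 s
v² = v₀² + 2aΔx → Δx = (0² − 26.2²)/(2·-3.4) = 101 m
Total time = 6.25 + 2.00 + 13.5 + 7.71 = 29.4 s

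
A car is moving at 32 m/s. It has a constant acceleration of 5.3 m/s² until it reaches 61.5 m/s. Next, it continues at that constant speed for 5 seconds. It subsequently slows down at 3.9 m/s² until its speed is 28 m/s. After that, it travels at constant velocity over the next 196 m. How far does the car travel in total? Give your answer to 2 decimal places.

Phase 1 (accelerating): v₀ = 32.0 m/s, a = 5.3 m/s².
v = v₀ + at → t = (61.5 − 32.0) / 5.3 = 5.57 s
v² = v₀² + 2aΔx → Δx = (61.5² − 32.0²)/(2·5.3) = 260 m

Phase 2 (constant speed): v₀ = 61.5 m/s, a = 0 m/s².
v = v₀ + at = 61.5 + (0)(5) = 61.5 m/s
Δx = v₀t + ½at² = 61.5·5 + 0.5·0·5² = 308 m

Phase 3 (decelerating): v₀ = 61.5 m/s, a = -3.9 m/s².
v = v₀ + at → t = (28 − 61.5) / -3.9 = 8.59 s
v² = v₀² + 2aΔx → Δx = (28² − 61.5²)/(2·-3.9) = 384 m

Phase 4 (constant speed): v₀ = 28.0 m/s, a = 0 m/s².
Constant speed: t = d/v = 196/28.0 = 7.00 s
Total distance = 260 + 308 + 384 + 196 = 1150 m

1148.10 m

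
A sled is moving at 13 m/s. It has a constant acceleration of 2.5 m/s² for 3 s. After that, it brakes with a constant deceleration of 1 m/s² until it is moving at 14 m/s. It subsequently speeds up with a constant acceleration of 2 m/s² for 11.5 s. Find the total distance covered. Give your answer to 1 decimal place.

Phase 1 (accelerating): v₀ = 13.0 m/s, a = 2.5 m/s².
v = v₀ + at = 13.0 + (2.5)(3) = 20.5 m/s
Δx = v₀t + ½at² = 13.0·3 + 0.5·2.5·3² = 50.2 m

Phase 2 (decelerating): v₀ = 20.5 m/s, a = -1 m/s².
v = v₀ + at → t = (14 − 20.5) / -1 = 6.50 s
v² = v₀² + 2aΔx → Δx = (14² − 20.5²)/(2·-1) = 112 m

Phase 3 (accelerating): v₀ = 14.0 m/s, a = 2 m/s².
v = v₀ + at = 14.0 + (2)(11.5) = 37.0 m/s
Δx = v₀t + ½at² = 14.0·11.5 + 0.5·2·11.5² = 293 m
Total distance = 50.2 + 112 + 293 = 456 m

455.6 m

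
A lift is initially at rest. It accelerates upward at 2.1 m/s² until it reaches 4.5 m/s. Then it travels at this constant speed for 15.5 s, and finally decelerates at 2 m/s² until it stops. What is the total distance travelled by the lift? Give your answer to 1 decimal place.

79.6 m

Phase 1 (accelerating): v₀ = 0 m/s, a = 2.1 m/s².
v = v₀ + at → t = (4.5 − 0) / 2.1 = 2.14 s
v² = v₀² + 2aΔx → Δx = (4.5² − 0²)/(2·2.1) = 4.82 m

Phase 2 (constant speed): v₀ = 4.50 m/s, a = 0 m/s².
v = v₀ + at = 4.50 + (0)(15.5) = 4.50 m/s
Δx = v₀t + ½at² = 4.50·15.5 + 0.5·0·15.5² = 69.8 m

Phase 3 (decelerating): v₀ = 4.50 m/s, a = -2 m/s².
v = v₀ + at → t = (0 − 4.50) / -2 = 2.25 s
v² = v₀² + 2aΔx → Δx = (0² − 4.50²)/(2·-2) = 5.06 m
Total distance = 4.82 + 69.8 + 5.06 = 79.6 m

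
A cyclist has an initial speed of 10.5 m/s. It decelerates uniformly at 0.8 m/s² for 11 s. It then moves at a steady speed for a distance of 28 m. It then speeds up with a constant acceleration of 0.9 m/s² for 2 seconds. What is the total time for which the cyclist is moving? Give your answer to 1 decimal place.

29.5 s

Phase 1 (decelerating): v₀ = 10.5 m/s, a = -0.8 m/s².
v = v₀ + at = 10.5 + (-0.8)(11) = 1.70 m/s
Δx = v₀t + ½at² = 10.5·11 + 0.5·-0.8·11² = 67.1 m

Phase 2 (constant speed): v₀ = 1.70 m/s, a = 0 m/s².
Constant speed: t = d/v = 28/1.70 = 16.5 s

Phase 3 (accelerating): v₀ = 1.70 m/s, a = 0.9 m/s².
v = v₀ + at = 1.70 + (0.9)(2) = 3.50 m/s
Δx = v₀t + ½at² = 1.70·2 + 0.5·0.9·2² = 5.20 m
Total time = 11.0 + 16.5 + 2.00 = 29.5 s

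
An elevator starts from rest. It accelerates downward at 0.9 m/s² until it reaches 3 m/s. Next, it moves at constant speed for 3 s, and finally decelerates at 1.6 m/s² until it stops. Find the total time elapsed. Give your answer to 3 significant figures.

Phase 1 (accelerating): v₀ = 0 m/s, a = 0.9 m/s².
v = v₀ + at → t = (3 − 0) / 0.9 = 3.33 s
v² = v₀² + 2aΔx → Δx = (3² − 0²)/(2·0.9) = 5.00 m

Phase 2 (constant speed): v₀ = 3.00 m/s, a = 0 m/s².
v = v₀ + at = 3.00 + (0)(3) = 3.00 m/s
Δx = v₀t + ½at² = 3.00·3 + 0.5·0·3² = 9.00 m

Phase 3 (decelerating): v₀ = 3.00 m/s, a = -1.6 m/s².
v = v₀ + at → t = (0 − 3.00) / -1.6 = 1.88 s
v² = v₀² + 2aΔx → Δx = (0² − 3.00²)/(2·-1.6) = 2.81 m
Total time = 3.33 + 3.00 + 1.88 = 8.21 s

8.21 s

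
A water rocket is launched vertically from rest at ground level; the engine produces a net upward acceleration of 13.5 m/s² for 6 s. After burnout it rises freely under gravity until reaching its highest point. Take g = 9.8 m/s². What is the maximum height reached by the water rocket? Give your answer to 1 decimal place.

Phase 1 (powered ascent): v₀ = 0 m/s, a = 13.5 m/s².
v = v₀ + at = 0 + (13.5)(6) = 81.0 m/s
Δx = v₀t + ½at² = 0·6 + 0.5·13.5·6² = 243 m

Phase 2 (coasting upward): v₀ = 81.0 m/s, a = -9.8 m/s².
v = v₀ + at → t = (0 − 81.0) / -9.8 = 8.27 s
v² = v₀² + 2aΔx → Δx = (0² − 81.0²)/(2·-9.8) = 335 m
Maximum height = 243 + 335 = 578 m

577.7 m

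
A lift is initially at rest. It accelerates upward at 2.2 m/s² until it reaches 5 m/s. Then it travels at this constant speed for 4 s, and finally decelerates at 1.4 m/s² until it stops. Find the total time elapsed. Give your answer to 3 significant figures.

Phase 1 (accelerating): v₀ = 0 m/s, a = 2.2 m/s².
v = v₀ + at → t = (5 − 0) / 2.2 = 2.27 s
v² = v₀² + 2aΔx → Δx = (5² − 0²)/(2·2.2) = 5.68 m

Phase 2 (constant speed): v₀ = 5.00 m/s, a = 0 m/s².
v = v₀ + at = 5.00 + (0)(4) = 5.00 m/s
Δx = v₀t + ½at² = 5.00·4 + 0.5·0·4² = 20.0 m

Phase 3 (decelerating): v₀ = 5.00 m/s, a = -1.4 m/s².
v = v₀ + at → t = (0 − 5.00) / -1.4 = 3.57 s
v² = v₀² + 2aΔx → Δx = (0² − 5.00²)/(2·-1.4) = 8.93 m
Total time = 2.27 + 4.00 + 3.57 = 9.84 s

9.84 s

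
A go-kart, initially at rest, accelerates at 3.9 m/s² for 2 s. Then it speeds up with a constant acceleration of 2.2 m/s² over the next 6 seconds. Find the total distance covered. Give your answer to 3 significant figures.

Phase 1 (accelerating): v₀ = 0 m/s, a = 3.9 m/s².
v = v₀ + at = 0 + (3.9)(2) = 7.80 m/s
Δx = v₀t + ½at² = 0·2 + 0.5·3.9·2² = 7.80 m

Phase 2 (accelerating): v₀ = 7.80 m/s, a = 2.2 m/s².
v = v₀ + at = 7.80 + (2.2)(6) = 21.0 m/s
Δx = v₀t + ½at² = 7.80·6 + 0.5·2.2·6² = 86.4 m
Total distance = 7.80 + 86.4 = 94.2 m

94.2 m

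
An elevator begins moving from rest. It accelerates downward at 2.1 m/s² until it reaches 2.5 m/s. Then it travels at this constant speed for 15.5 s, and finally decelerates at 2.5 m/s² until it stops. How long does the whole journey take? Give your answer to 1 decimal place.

Phase 1 (accelerating): v₀ = 0 m/s, a = 2.1 m/s².
v = v₀ + at → t = (2.5 − 0) / 2.1 = 1.19 s
v² = v₀² + 2aΔx → Δx = (2.5² − 0²)/(2·2.1) = 1.49 m

Phase 2 (constant speed): v₀ = 2.50 m/s, a = 0 m/s².
v = v₀ + at = 2.50 + (0)(15.5) = 2.50 m/s
Δx = v₀t + ½at² = 2.50·15.5 + 0.5·0·15.5² = 38.8 m

Phase 3 (decelerating): v₀ = 2.50 m/s, a = -2.5 m/s².
v = v₀ + at → t = (0 − 2.50) / -2.5 = 1.00 s
v² = v₀² + 2aΔx → Δx = (0² − 2.50²)/(2·-2.5) = 1.25 m
Total time = 1.19 + 15.5 + 1.00 = 17.7 s

17.7 s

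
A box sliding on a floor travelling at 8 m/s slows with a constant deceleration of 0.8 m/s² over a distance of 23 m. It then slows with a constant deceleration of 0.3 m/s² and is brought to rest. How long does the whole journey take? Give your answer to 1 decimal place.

Phase 1 (decelerating): v₀ = 8.00 m/s, a = -0.8 m/s².
v² = v₀² + 2aΔx = 8.00² + 2·-0.8·23 = 27.2 → v = 5.22 m/s
t = (v − v₀)/a = (5.22 − 8.00)/-0.8 = 3.48 s

Phase 2 (decelerating): v₀ = 5.22 m/s, a = -0.3 m/s².
v = v₀ + at → t = (0 − 5.22) / -0.3 = 17.4 s
v² = v₀² + 2aΔx → Δx = (0² − 5.22²)/(2·-0.3) = 45.3 m
Total time = 3.48 + 17.4 = 20.9 s

20.9 s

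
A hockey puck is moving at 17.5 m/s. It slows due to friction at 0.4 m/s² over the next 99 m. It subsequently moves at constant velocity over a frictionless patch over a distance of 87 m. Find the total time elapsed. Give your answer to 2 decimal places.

11.85 s

Phase 1 (decelerating): v₀ = 17.5 m/s, a = -0.4 m/s².
v² = v₀² + 2aΔx = 17.5² + 2·-0.4·99 = 227 → v = 15.1 m/s
t = (v − v₀)/a = (15.1 − 17.5)/-0.4 = 6.08 s

Phase 2 (constant speed): v₀ = 15.1 m/s, a = 0 m/s².
Constant speed: t = d/v = 87/15.1 = 5.77 s
Total time = 6.08 + 5.77 = 11.9 s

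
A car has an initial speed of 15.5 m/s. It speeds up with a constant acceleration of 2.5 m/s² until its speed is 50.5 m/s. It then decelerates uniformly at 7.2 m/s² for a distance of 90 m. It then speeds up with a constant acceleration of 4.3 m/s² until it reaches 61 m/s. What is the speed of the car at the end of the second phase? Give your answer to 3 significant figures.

35.4 m/s

Phase 1 (accelerating): v₀ = 15.5 m/s, a = 2.5 m/s².
v = v₀ + at → t = (50.5 − 15.5) / 2.5 = 14.0 s
v² = v₀² + 2aΔx → Δx = (50.5² − 15.5²)/(2·2.5) = 462 m

Phase 2 (decelerating): v₀ = 50.5 m/s, a = -7.2 m/s².
v² = v₀² + 2aΔx = 50.5² + 2·-7.2·90 = 1250 → v = 35.4 m/s
t = (v − v₀)/a = (35.4 − 50.5)/-7.2 = 2.10 s
Speed at end of phase 2 = 35.4 m/s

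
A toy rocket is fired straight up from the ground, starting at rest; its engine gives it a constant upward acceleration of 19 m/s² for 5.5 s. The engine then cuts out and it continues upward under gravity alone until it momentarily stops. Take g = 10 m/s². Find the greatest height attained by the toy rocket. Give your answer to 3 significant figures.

833 m

Phase 1 (powered ascent): v₀ = 0 m/s, a = 19 m/s².
v = v₀ + at = 0 + (19)(5.5) = 104 m/s
Δx = v₀t + ½at² = 0·5.5 + 0.5·19·5.5² = 287 m

Phase 2 (coasting upward): v₀ = 104 m/s, a = -10 m/s².
v = v₀ + at → t = (0 − 104) / -10 = 10.4 s
v² = v₀² + 2aΔx → Δx = (0² − 104²)/(2·-10) = 546 m
Maximum height = 287 + 546 = 833 m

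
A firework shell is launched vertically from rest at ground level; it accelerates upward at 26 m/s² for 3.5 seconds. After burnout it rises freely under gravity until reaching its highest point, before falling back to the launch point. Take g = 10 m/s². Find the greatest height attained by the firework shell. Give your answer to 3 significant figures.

573 m

Phase 1 (powered ascent): v₀ = 0 m/s, a = 26 m/s².
v = v₀ + at = 0 + (26)(3.5) = 91.0 m/s
Δx = v₀t + ½at² = 0·3.5 + 0.5·26·3.5² = 159 m

Phase 2 (coasting upward): v₀ = 91.0 m/s, a = -10 m/s².
v = v₀ + at → t = (0 − 91.0) / -10 = 9.10 s
v² = v₀² + 2aΔx → Δx = (0² − 91.0²)/(2·-10) = 414 m
Maximum height = 159 + 414 = 573 m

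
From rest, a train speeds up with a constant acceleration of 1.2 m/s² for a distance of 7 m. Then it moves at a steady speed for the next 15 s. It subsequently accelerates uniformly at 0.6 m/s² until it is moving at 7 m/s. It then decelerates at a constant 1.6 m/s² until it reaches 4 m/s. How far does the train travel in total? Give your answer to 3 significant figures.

106 m

Phase 1 (accelerating): v₀ = 0 m/s, a = 1.2 m/s².
v² = v₀² + 2aΔx = 0² + 2·1.2·7 = 16.8 → v = 4.10 m/s
t = (v − v₀)/a = (4.10 − 0)/1.2 = 3.42 s

Phase 2 (constant speed): v₀ = 4.10 m/s, a = 0 m/s².
v = v₀ + at = 4.10 + (0)(15) = 4.10 m/s
Δx = v₀t + ½at² = 4.10·15 + 0.5·0·15² = 61.5 m

Phase 3 (accelerating): v₀ = 4.10 m/s, a = 0.6 m/s².
v = v₀ + at → t = (7 − 4.10) / 0.6 = 4.84 s
v² = v₀² + 2aΔx → Δx = (7² − 4.10²)/(2·0.6) = 26.8 m

Phase 4 (decelerating): v₀ = 7.00 m/s, a = -1.6 m/s².
v = v₀ + at → t = (4 − 7.00) / -1.6 = 1.88 s
v² = v₀² + 2aΔx → Δx = (4² − 7.00²)/(2·-1.6) = 10.3 m
Total distance = 7.00 + 61.5 + 26.8 + 10.3 = 106 m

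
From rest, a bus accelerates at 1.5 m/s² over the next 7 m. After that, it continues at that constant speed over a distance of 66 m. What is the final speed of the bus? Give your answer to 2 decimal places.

4.58 m/s

Phase 1 (accelerating): v₀ = 0 m/s, a = 1.5 m/s².
v² = v₀² + 2aΔx = 0² + 2·1.5·7 = 21.0 → v = 4.58 m/s
t = (v − v₀)/a = (4.58 − 0)/1.5 = 3.06 s

Phase 2 (constant speed): v₀ = 4.58 m/s, a = 0 m/s².
Constant speed: t = d/v = 66/4.58 = 14.4 s
Final speed = 4.58 m/s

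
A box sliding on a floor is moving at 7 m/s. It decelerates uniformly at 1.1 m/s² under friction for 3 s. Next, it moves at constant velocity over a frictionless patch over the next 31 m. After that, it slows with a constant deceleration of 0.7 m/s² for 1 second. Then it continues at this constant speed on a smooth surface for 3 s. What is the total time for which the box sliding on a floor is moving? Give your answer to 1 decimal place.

Phase 1 (decelerating): v₀ = 7.00 m/s, a = -1.1 m/s².
v = v₀ + at = 7.00 + (-1.1)(3) = 3.70 m/s
Δx = v₀t + ½at² = 7.00·3 + 0.5·-1.1·3² = 16.1 m

Phase 2 (constant speed): v₀ = 3.70 m/s, a = 0 m/s².
Constant speed: t = d/v = 31/3.70 = 8.38 s

Phase 3 (decelerating): v₀ = 3.70 m/s, a = -0.7 m/s².
v = v₀ + at = 3.70 + (-0.7)(1) = 3.00 m/s
Δx = v₀t + ½at² = 3.70·1 + 0.5·-0.7·1² = 3.35 m

Phase 4 (constant speed): v₀ = 3.00 m/s, a = 0 m/s².
v = v₀ + at = 3.00 + (0)(3) = 3.00 m/s
Δx = v₀t + ½at² = 3.00·3 + 0.5·0·3² = 9.00 m
Total time = 3.00 + 8.38 + 1.00 + 3.00 = 15.4 s

15.4 s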